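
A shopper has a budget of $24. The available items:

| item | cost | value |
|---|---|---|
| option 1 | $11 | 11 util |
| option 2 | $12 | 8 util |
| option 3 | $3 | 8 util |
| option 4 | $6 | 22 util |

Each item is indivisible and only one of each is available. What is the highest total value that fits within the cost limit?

41 util

This is a 0/1 knapsack; check combinations near the capacity.
- option 1+option 3+option 4: cost 11+3+6=20, value 11+8+22=41
- option 2+option 3+option 4: cost 12+3+6=21, value 8+8+22=38
- option 1+option 4: cost 11+6=17, value 11+22=33
- option 3+option 4: cost 3+6=9, value 8+22=30
- option 2+option 4: cost 12+6=18, value 8+22=30
Best: 41 util.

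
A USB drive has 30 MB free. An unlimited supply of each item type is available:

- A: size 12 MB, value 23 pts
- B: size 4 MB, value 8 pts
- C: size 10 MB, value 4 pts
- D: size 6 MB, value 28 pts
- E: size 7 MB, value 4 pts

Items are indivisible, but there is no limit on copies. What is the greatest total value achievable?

Best value-per-unit is D at 28/6, and filling with it alone uses size 5×6=30. No mix of the others beats 5×28 = 140.

140 pts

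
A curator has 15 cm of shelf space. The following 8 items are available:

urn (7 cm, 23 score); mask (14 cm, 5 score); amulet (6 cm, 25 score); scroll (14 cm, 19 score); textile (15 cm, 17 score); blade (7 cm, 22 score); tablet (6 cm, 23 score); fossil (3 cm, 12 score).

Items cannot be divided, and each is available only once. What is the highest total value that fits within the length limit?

60 score

Check high-value combinations within 15 cm:
- amulet+tablet+fossil: length 6+6+3=15, value 25+23+12=60
- amulet+tablet: length 6+6=12, value 25+23=48
- urn+amulet: length 7+6=13, value 23+25=48
- amulet+blade: length 6+7=13, value 25+22=47
- urn+tablet: length 7+6=13, value 23+23=46
Best: 60 score.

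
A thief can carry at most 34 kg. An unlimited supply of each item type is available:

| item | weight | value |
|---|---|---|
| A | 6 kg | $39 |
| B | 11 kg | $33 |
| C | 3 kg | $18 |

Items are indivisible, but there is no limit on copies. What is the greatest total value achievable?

Best value-per-unit is A at 39/6; filling with it alone gives 5×39 = 195.
Optimal mix: 5×A + 1×C → weight 33, value 213.

$213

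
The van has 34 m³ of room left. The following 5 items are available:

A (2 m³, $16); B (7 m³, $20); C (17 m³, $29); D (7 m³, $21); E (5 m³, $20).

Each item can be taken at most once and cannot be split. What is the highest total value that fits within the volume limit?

$86

Check high-value combinations within 34 m³:
- A+C+D+E: volume 2+17+7+5=31, value 16+29+21+20=86
- A+B+C+D: volume 2+7+17+7=33, value 16+20+29+21=86
- A+B+C+E: volume 2+7+17+5=31, value 16+20+29+20=85
- A+B+D+E: volume 2+7+7+5=21, value 16+20+21+20=77
- C+D+E: volume 17+7+5=29, value 29+21+20=70
Best: $86.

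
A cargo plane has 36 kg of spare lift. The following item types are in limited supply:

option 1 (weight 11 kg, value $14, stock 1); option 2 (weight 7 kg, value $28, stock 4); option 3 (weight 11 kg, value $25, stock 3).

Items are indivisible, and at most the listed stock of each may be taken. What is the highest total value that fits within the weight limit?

Top feasible selections:
- 4×option 2: weight 28, value 112
- 3×option 2 + 1×option 3: weight 32, value 109
- 2×option 2 + 2×option 3: weight 36, value 106
Best: $112.

$112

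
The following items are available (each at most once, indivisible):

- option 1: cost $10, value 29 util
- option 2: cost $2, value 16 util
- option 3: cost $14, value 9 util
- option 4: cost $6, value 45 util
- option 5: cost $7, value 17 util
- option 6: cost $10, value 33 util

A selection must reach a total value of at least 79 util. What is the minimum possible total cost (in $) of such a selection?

18

Subsets with value ≥ 79, sorted by total cost:
- option 2+option 4+option 6: cost 18, value 94
- option 1+option 2+option 4: cost 18, value 90
- option 4+option 5+option 6: cost 23, value 95
Minimum cost: 18 $.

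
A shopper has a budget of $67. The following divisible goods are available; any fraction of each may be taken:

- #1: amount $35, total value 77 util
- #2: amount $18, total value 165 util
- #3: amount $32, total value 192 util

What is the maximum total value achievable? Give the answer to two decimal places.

Take in order of value per unit:
- #2 (165/18 per unit): all 18 → value 165, running total 165.00
- #3 (192/32 per unit): all 32 → value 192, running total 357.00
- #1 (77/35 per unit): 17 of 35 → value 17×77/35 = 37.4000, running total 394.40
Total 394.40.

394.40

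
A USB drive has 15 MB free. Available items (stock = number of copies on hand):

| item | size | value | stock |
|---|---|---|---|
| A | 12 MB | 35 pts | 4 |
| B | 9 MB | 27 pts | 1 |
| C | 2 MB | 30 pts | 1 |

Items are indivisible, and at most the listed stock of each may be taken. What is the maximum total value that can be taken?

65 pts

Best selections within size 15 and stock limits:
- 1×A + 1×C: size 14, value 65
- 1×B + 1×C: size 11, value 57
Best: 65 pts.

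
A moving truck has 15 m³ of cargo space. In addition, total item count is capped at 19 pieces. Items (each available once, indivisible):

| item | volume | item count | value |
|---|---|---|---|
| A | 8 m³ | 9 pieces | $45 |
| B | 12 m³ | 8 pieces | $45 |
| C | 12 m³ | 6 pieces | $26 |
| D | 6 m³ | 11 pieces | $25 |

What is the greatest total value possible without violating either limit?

$45

Feasible sets respecting both limits:
- A: volume 8, item count 9, value 45
- B: volume 12, item count 8, value 45
- C: volume 12, item count 6, value 26
Best: $45.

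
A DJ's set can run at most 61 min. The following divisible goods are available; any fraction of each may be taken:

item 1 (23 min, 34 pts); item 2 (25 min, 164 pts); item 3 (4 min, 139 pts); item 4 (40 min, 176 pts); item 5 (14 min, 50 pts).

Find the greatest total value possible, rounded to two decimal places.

Take in order of value per unit:
- item 3 (139/4 per unit): all 4 → value 139, running total 139.00
- item 2 (164/25 per unit): all 25 → value 164, running total 303.00
- item 4 (176/40 per unit): 32 of 40 → value 32×176/40 = 140.8000, running total 443.80
Total 443.80.

443.80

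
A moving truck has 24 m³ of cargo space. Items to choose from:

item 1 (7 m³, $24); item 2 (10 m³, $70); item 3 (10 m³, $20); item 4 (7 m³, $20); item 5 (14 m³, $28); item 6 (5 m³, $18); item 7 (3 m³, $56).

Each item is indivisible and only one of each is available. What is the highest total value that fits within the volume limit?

Check high-value combinations within 24 m³:
- item 1+item 2+item 7: volume 7+10+3=20, value 24+70+56=150
- item 2+item 4+item 7: volume 10+7+3=20, value 70+20+56=146
- item 2+item 3+item 7: volume 10+10+3=23, value 70+20+56=146
Best: $150.

$150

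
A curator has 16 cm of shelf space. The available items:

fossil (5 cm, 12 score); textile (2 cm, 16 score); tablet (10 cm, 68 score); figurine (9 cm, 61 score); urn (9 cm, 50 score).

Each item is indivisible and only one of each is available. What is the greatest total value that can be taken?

This is a 0/1 knapsack; check combinations near the capacity.
- fossil+textile+figurine: length 5+2+9=16, value 12+16+61=89
- textile+tablet: length 2+10=12, value 16+68=84
- fossil+tablet: length 5+10=15, value 12+68=80
- fossil+textile+urn: length 5+2+9=16, value 12+16+50=78
- textile+figurine: length 2+9=11, value 16+61=77
Best: 89 score.

89 score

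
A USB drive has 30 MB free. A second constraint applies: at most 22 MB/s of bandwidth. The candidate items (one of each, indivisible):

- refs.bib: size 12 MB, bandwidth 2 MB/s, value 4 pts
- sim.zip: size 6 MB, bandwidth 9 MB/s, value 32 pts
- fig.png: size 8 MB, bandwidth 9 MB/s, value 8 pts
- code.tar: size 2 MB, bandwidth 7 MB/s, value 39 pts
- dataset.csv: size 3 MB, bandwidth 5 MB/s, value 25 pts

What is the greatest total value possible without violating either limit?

96 pts

Feasible sets respecting both limits:
- sim.zip+code.tar+dataset.csv: size 11, bandwidth 21, value 96
- refs.bib+sim.zip+code.tar: size 20, bandwidth 18, value 75
- fig.png+code.tar+dataset.csv: size 13, bandwidth 21, value 72
- sim.zip+code.tar: size 8, bandwidth 16, value 71
Best: 96 pts.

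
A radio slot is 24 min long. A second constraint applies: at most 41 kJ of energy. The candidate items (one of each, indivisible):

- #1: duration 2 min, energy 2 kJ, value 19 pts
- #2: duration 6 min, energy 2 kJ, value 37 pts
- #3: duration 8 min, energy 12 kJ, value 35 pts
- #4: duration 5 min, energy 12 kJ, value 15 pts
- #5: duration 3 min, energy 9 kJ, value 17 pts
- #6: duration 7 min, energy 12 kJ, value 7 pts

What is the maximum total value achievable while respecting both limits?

Feasible sets respecting both limits:
- #1+#2+#3+#4+#5: duration 24, energy 37, value 123
- #1+#2+#3+#5: duration 19, energy 25, value 108
- #1+#2+#3+#4: duration 21, energy 28, value 106
Best: 123 pts.

123 pts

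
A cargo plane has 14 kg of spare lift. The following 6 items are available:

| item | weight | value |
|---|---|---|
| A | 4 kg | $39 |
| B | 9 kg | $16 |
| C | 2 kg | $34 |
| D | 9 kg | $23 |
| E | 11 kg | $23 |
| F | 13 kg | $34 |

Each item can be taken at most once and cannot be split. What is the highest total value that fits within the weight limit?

$73

Check high-value combinations within 14 kg:
- A+C: weight 4+2=6, value 39+34=73
- A+D: weight 4+9=13, value 39+23=62
- C+D: weight 2+9=11, value 34+23=57
- C+E: weight 2+11=13, value 34+23=57
Best: $73.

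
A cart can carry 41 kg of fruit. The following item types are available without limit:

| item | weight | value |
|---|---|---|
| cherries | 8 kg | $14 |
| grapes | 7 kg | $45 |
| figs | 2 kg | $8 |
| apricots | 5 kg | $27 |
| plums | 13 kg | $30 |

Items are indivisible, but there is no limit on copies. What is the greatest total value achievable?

$252

Best value-per-unit is grapes at 45/7; filling with it alone gives 5×45 = 225.
Optimal mix: 5×grapes + 1×apricots → weight 40, value 252.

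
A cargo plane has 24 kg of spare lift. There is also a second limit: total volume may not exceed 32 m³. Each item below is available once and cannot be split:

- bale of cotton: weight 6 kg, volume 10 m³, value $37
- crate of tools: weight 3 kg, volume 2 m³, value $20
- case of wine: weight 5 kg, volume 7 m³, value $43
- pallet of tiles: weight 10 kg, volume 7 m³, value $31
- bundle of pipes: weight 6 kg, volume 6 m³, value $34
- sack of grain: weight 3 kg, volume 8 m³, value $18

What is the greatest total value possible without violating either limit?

$134

Feasible sets respecting both limits:
- bale of cotton+crate of tools+case of wine+bundle of pipes: weight 20, volume 25, value 134
- bale of cotton+case of wine+bundle of pipes+sack of grain: weight 20, volume 31, value 132
- bale of cotton+crate of tools+case of wine+pallet of tiles: weight 24, volume 26, value 131
Best: $134.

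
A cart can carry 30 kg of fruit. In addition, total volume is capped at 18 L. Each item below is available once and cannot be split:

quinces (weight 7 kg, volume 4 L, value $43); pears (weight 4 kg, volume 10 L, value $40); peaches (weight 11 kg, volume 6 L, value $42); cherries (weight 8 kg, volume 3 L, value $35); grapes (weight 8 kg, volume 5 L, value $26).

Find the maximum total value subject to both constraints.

$120

Feasible sets respecting both limits:
- quinces+peaches+cherries: weight 26, volume 13, value 120
- quinces+pears+cherries: weight 19, volume 17, value 118
- quinces+peaches+grapes: weight 26, volume 15, value 111
Best: $120.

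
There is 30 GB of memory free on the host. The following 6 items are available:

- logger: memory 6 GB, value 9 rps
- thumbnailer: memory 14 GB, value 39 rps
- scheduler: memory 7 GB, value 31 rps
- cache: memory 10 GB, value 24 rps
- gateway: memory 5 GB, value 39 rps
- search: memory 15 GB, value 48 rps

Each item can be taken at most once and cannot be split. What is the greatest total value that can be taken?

118 rps

Check high-value combinations within 30 GB:
- scheduler+gateway+search: memory 7+5+15=27, value 31+39+48=118
- cache+gateway+search: memory 10+5+15=30, value 24+39+48=111
- thumbnailer+scheduler+gateway: memory 14+7+5=26, value 39+31+39=109
- logger+scheduler+cache+gateway: memory 6+7+10+5=28, value 9+31+24+39=103
- thumbnailer+cache+gateway: memory 14+10+5=29, value 39+24+39=102
Best: 118 rps.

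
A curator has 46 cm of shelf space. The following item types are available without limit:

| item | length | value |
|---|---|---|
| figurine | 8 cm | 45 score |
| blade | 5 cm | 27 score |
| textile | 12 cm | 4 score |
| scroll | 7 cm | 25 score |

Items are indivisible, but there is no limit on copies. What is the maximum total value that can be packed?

252 score

Best value-per-unit is figurine at 45/8; filling with it alone gives 5×45 = 225.
Optimal mix: 5×figurine + 1×blade → length 45, value 252.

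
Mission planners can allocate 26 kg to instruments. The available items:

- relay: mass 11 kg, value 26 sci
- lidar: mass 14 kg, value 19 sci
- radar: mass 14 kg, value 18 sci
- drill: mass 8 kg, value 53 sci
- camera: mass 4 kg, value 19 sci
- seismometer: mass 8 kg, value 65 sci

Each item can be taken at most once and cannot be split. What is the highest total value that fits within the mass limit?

Check high-value combinations within 26 kg:
- drill+camera+seismometer: mass 8+4+8=20, value 53+19+65=137
- drill+seismometer: mass 8+8=16, value 53+65=118
- relay+camera+seismometer: mass 11+4+8=23, value 26+19+65=110
- lidar+camera+seismometer: mass 14+4+8=26, value 19+19+65=103
- radar+camera+seismometer: mass 14+4+8=26, value 18+19+65=102
Best: 137 sci.

137 sci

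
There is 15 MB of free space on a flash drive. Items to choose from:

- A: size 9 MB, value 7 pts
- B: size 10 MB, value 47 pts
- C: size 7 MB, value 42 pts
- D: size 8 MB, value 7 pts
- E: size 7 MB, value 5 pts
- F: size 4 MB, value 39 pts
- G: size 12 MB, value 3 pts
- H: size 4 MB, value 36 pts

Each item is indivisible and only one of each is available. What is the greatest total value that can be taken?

This is a 0/1 knapsack; check combinations near the capacity.
- C+F+H: size 7+4+4=15, value 42+39+36=117
- B+F: size 10+4=14, value 47+39=86
- B+H: size 10+4=14, value 47+36=83
Best: 117 pts.

117 pts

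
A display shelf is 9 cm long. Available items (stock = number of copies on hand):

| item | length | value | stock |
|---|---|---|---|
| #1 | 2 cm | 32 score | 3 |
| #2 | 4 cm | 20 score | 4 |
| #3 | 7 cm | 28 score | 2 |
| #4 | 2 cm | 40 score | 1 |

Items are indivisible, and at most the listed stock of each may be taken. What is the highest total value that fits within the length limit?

136 score

Best selections within length 9 and stock limits:
- 3×#1 + 1×#4: length 8, value 136
- 2×#1 + 1×#4: length 6, value 104
- 3×#1: length 6, value 96
Best: 136 score.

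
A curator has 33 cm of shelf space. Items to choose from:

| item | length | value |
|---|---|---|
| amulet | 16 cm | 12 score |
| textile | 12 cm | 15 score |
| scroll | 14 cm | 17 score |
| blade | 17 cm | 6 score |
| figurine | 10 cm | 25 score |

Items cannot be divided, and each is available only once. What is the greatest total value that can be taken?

Check high-value combinations within 33 cm:
- scroll+figurine: length 14+10=24, value 17+25=42
- textile+figurine: length 12+10=22, value 15+25=40
- amulet+figurine: length 16+10=26, value 12+25=37
- textile+scroll: length 12+14=26, value 15+17=32
Best: 42 score.

42 score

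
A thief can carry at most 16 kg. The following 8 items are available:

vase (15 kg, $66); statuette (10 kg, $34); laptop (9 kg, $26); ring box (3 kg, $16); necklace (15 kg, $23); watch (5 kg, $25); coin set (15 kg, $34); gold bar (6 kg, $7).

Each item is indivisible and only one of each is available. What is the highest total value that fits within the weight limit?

$66

Check high-value combinations within 16 kg:
- vase: weight 15, value 66
- statuette+watch: weight 10+5=15, value 34+25=59
- laptop+watch: weight 9+5=14, value 26+25=51
Best: $66.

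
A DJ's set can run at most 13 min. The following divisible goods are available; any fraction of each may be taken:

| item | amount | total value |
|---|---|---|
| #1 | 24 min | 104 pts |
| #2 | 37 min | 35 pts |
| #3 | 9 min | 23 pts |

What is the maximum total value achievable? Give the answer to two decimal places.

56.33

Take in order of value per unit:
- #1 (104/24 per unit): 13 of 24 → value 13×104/24 = 56.3333, running total 56.33
Total 56.33.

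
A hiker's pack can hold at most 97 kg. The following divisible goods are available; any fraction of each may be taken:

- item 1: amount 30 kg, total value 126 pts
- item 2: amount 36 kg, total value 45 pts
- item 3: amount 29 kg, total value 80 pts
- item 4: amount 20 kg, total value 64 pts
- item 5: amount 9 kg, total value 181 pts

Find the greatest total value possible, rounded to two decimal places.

462.25

Take in order of value per unit:
- item 5 (181/9 per unit): all 9 → value 181, running total 181.00
- item 1 (126/30 per unit): all 30 → value 126, running total 307.00
- item 4 (64/20 per unit): all 20 → value 64, running total 371.00
- item 3 (80/29 per unit): all 29 → value 80, running total 451.00
- item 2 (45/36 per unit): 9 of 36 → value 9×45/36 = 11.2500, running total 462.25
Total 462.25.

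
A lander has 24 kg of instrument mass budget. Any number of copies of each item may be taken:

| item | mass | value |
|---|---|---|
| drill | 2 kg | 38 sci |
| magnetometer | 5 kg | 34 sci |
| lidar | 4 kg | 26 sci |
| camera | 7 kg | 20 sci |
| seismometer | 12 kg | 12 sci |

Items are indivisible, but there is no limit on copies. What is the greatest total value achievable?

Best value-per-unit is drill at 38/2, and filling with it alone uses mass 12×2=24. No mix of the others beats 12×38 = 456.

456 sci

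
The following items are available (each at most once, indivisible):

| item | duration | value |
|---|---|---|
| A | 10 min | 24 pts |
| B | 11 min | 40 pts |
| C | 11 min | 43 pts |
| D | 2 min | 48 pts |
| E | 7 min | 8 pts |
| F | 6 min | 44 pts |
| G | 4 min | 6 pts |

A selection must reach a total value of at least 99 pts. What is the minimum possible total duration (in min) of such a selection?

Subsets with value ≥ 99, sorted by total duration:
- D+E+F: duration 15, value 100
- A+D+F: duration 18, value 116
- C+D+F: duration 19, value 135
Minimum duration: 15 min.

15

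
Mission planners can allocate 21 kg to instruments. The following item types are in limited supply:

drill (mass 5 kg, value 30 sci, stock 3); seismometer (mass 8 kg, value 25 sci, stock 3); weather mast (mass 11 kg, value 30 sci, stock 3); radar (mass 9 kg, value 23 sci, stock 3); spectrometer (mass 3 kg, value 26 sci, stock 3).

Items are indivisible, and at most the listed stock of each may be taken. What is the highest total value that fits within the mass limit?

142 sci

Top feasible selections:
- 3×drill + 2×spectrometer: mass 21, value 142
- 2×drill + 3×spectrometer: mass 19, value 138
- 3×drill + 1×spectrometer: mass 18, value 116
- 2×drill + 2×spectrometer: mass 16, value 112
Best: 142 sci.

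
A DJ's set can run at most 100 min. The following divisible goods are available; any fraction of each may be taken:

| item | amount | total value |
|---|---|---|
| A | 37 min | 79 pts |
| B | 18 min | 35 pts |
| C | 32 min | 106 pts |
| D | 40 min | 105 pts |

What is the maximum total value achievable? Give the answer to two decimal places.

270.78

Take in order of value per unit:
- C (106/32 per unit): all 32 → value 106, running total 106.00
- D (105/40 per unit): all 40 → value 105, running total 211.00
- A (79/37 per unit): 28 of 37 → value 28×79/37 = 59.7838, running total 270.78
Total 270.78.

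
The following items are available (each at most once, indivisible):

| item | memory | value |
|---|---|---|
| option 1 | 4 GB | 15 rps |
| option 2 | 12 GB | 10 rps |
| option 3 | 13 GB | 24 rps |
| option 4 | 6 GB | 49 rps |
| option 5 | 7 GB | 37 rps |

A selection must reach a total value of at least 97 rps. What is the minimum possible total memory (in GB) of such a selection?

17

Subsets with value ≥ 97, sorted by total memory:
- option 1+option 4+option 5: memory 17, value 101
- option 3+option 4+option 5: memory 26, value 110
Minimum memory: 17 GB.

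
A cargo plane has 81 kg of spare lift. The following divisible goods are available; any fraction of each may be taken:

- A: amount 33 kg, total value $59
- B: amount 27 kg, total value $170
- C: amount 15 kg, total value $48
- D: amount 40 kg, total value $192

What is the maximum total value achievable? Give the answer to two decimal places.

Take in order of value per unit:
- B (170/27 per unit): all 27 → value 170, running total 170.00
- D (192/40 per unit): all 40 → value 192, running total 362.00
- C (48/15 per unit): 14 of 15 → value 14×48/15 = 44.8000, running total 406.80
Total 406.80.

406.80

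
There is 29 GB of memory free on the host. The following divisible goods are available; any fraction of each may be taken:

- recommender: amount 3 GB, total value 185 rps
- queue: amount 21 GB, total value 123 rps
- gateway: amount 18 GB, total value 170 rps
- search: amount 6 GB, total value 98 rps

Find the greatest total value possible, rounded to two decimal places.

Take in order of value per unit:
- recommender (185/3 per unit): all 3 → value 185, running total 185.00
- search (98/6 per unit): all 6 → value 98, running total 283.00
- gateway (170/18 per unit): all 18 → value 170, running total 453.00
- queue (123/21 per unit): 2 of 21 → value 2×123/21 = 11.7143, running total 464.71
Total 464.71.

464.71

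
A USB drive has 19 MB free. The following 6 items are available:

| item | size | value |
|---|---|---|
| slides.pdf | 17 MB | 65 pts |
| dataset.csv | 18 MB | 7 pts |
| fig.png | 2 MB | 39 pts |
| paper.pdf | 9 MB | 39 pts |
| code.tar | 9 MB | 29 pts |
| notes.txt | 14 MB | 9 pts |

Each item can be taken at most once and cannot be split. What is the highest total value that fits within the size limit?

104 pts

Check high-value combinations within 19 MB:
- slides.pdf+fig.png: size 17+2=19, value 65+39=104
- fig.png+paper.pdf: size 2+9=11, value 39+39=78
- fig.png+code.tar: size 2+9=11, value 39+29=68
Best: 104 pts.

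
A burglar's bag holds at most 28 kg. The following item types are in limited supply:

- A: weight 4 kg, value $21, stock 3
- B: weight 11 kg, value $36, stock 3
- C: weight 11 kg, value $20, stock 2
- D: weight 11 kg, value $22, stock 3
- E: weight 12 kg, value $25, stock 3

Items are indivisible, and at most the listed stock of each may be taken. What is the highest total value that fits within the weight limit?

$99

Best selections within weight 28 and stock limits:
- 3×A + 1×B: weight 23, value 99
- 1×A + 2×B: weight 26, value 93
Best: $99.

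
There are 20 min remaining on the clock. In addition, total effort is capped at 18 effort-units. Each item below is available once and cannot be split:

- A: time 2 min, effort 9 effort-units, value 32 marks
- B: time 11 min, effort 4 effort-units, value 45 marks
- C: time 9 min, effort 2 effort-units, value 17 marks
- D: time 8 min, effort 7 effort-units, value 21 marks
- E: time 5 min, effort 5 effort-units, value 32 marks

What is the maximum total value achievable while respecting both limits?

109 marks

Feasible sets respecting both limits:
- A+B+E: time 18, effort 18, value 109
- A+C+E: time 16, effort 16, value 81
- A+B: time 13, effort 13, value 77
- B+E: time 16, effort 9, value 77
Best: 109 marks.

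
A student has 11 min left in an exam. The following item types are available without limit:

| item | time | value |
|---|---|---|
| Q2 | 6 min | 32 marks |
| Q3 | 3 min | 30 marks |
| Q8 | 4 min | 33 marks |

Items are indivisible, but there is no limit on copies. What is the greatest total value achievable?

96 marks

Best value-per-unit is Q3 at 30/3; filling with it alone gives 3×30 = 90.
Optimal mix: 1×Q3 + 2×Q8 → time 11, value 96.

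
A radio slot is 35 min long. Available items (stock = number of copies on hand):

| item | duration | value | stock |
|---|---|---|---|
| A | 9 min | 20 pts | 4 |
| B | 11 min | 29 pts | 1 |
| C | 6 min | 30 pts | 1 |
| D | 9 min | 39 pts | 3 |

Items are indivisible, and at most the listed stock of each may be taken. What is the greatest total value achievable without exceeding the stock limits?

147 pts

Top feasible selections:
- 1×C + 3×D: duration 33, value 147
- 1×B + 1×C + 2×D: duration 35, value 137
- 1×A + 1×C + 2×D: duration 33, value 128
- 1×A + 1×B + 1×C + 1×D: duration 35, value 118
Best: 147 pts.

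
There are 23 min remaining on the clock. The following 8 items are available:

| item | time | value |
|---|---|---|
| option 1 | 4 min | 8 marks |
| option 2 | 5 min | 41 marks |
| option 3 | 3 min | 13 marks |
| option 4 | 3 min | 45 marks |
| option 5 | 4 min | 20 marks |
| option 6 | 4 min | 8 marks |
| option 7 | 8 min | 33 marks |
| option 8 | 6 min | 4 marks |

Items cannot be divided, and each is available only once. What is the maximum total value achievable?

Check high-value combinations within 23 min:
- option 2+option 3+option 4+option 5+option 7: time 5+3+3+4+8=23, value 41+13+45+20+33=152
- option 1+option 2+option 3+option 4+option 7: time 4+5+3+3+8=23, value 8+41+13+45+33=140
- option 2+option 3+option 4+option 6+option 7: time 5+3+3+4+8=23, value 41+13+45+8+33=140
- option 2+option 4+option 5+option 7: time 5+3+4+8=20, value 41+45+20+33=139
- option 1+option 2+option 3+option 4+option 5+option 6: time 4+5+3+3+4+4=23, value 8+41+13+45+20+8=135
Best: 152 marks.

152 marks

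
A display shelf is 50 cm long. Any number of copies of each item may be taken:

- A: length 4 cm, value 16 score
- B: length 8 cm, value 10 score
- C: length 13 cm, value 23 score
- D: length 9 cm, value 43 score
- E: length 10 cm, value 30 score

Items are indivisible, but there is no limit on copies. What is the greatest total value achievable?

Best value-per-unit is D at 43/9; filling with it alone gives 5×43 = 215.
Optimal mix: 1×A + 5×D → length 49, value 231.

231 score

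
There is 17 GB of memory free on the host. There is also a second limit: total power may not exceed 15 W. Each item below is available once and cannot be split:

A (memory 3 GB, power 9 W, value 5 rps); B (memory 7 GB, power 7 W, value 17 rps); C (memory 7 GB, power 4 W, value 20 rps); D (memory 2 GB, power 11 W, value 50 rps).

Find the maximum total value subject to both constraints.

70 rps

Feasible sets respecting both limits:
- C+D: memory 9, power 15, value 70
- D: memory 2, power 11, value 50
- B+C: memory 14, power 11, value 37
Best: 70 rps.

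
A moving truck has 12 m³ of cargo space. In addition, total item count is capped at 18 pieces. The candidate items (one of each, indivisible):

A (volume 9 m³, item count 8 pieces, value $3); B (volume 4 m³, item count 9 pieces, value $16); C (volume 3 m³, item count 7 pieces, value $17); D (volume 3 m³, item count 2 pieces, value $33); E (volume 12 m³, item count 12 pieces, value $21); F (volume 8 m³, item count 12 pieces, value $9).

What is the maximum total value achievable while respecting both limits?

$66

Feasible sets respecting both limits:
- B+C+D: volume 10, item count 18, value 66
- C+D: volume 6, item count 9, value 50
- B+D: volume 7, item count 11, value 49
- D+F: volume 11, item count 14, value 42
Best: $66.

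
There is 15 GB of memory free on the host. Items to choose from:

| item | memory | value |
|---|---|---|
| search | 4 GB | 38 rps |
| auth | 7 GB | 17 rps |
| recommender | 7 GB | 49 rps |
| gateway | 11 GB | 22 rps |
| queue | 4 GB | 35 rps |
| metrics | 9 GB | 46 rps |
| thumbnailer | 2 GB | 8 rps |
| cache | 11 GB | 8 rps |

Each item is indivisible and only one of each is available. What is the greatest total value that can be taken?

This is a 0/1 knapsack; check combinations near the capacity.
- search+recommender+queue: memory 4+7+4=15, value 38+49+35=122
- search+recommender+thumbnailer: memory 4+7+2=13, value 38+49+8=95
- recommender+queue+thumbnailer: memory 7+4+2=13, value 49+35+8=92
- search+metrics+thumbnailer: memory 4+9+2=15, value 38+46+8=92
Best: 122 rps.

122 rps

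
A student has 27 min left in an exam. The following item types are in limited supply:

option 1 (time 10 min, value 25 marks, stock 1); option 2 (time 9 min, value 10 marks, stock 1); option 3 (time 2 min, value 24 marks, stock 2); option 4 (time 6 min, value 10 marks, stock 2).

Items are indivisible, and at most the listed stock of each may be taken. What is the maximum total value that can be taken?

93 marks

Top feasible selections:
- 1×option 1 + 2×option 3 + 2×option 4: time 26, value 93
- 1×option 1 + 2×option 3 + 1×option 4: time 20, value 83
Best: 93 marks.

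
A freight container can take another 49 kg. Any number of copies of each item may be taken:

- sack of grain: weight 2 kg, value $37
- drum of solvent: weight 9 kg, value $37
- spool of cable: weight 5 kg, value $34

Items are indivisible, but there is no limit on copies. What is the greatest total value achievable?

$888

Best value-per-unit is sack of grain at 37/2, and filling with it alone uses weight 24×2=48. No mix of the others beats 24×37 = 888.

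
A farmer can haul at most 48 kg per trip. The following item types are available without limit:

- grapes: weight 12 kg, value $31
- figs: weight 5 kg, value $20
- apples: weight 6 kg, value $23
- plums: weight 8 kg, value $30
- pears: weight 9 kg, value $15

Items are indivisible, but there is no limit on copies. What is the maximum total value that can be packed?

$190

Best value-per-unit is figs at 20/5; filling with it alone gives 9×20 = 180.
Optimal mix: 8×figs + 1×plums → weight 48, value 190.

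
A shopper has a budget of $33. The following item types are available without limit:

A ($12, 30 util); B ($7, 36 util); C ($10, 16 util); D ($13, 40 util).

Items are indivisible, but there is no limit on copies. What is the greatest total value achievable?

144 util

Best value-per-unit is B at 36/7, and filling with it alone uses cost 4×7=28. No mix of the others beats 4×36 = 144.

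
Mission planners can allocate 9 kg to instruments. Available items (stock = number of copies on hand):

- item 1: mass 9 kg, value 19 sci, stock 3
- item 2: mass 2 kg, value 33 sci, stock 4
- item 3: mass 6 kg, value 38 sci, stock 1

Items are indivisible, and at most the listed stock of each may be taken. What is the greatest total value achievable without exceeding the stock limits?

Best selections within mass 9 and stock limits:
- 4×item 2: mass 8, value 132
- 3×item 2: mass 6, value 99
Best: 132 sci.

132 sci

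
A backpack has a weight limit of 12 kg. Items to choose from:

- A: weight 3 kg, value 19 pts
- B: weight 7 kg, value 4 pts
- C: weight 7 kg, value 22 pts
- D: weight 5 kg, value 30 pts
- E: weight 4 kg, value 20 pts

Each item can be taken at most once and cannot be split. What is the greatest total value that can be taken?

69 pts

Check high-value combinations within 12 kg:
- A+D+E: weight 3+5+4=12, value 19+30+20=69
- C+D: weight 7+5=12, value 22+30=52
- D+E: weight 5+4=9, value 30+20=50
- A+D: weight 3+5=8, value 19+30=49
Best: 69 pts.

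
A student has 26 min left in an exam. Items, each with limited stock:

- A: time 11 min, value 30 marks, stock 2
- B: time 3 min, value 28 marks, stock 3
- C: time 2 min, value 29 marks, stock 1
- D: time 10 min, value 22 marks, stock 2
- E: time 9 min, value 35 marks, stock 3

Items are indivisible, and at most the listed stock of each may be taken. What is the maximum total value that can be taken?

Top feasible selections:
- 2×B + 1×C + 2×E: time 26, value 155
- 3×B + 1×C + 1×E: time 20, value 148
- 1×A + 3×B + 1×C: time 22, value 143
- 3×B + 1×C + 1×D: time 21, value 135
Best: 155 marks.

155 marks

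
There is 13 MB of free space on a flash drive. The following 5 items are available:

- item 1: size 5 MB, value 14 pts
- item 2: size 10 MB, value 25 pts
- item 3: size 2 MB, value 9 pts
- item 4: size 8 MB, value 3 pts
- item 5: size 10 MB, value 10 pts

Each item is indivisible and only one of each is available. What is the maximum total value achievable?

Check high-value combinations within 13 MB:
- item 2+item 3: size 10+2=12, value 25+9=34
- item 2: size 10, value 25
- item 1+item 3: size 5+2=7, value 14+9=23
- item 3+item 5: size 2+10=12, value 9+10=19
Best: 34 pts.

34 pts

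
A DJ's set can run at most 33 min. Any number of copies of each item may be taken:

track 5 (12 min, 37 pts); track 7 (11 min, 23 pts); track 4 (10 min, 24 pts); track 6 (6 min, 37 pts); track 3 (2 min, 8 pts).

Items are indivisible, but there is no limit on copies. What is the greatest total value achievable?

193 pts

Best value-per-unit is track 6 at 37/6; filling with it alone gives 5×37 = 185.
Optimal mix: 5×track 6 + 1×track 3 → duration 32, value 193.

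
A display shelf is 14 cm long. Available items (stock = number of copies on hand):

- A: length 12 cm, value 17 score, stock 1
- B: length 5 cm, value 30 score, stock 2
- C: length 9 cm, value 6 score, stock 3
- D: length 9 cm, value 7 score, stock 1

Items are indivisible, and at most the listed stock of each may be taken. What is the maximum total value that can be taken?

60 score

Best selections within length 14 and stock limits:
- 2×B: length 10, value 60
- 1×B + 1×D: length 14, value 37
- 1×B + 1×C: length 14, value 36
Best: 60 score.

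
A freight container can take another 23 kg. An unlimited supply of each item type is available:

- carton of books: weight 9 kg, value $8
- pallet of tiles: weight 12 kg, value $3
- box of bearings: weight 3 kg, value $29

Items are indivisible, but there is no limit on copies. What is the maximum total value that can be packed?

$203

Best value-per-unit is box of bearings at 29/3, and filling with it alone uses weight 7×3=21. No mix of the others beats 7×29 = 203.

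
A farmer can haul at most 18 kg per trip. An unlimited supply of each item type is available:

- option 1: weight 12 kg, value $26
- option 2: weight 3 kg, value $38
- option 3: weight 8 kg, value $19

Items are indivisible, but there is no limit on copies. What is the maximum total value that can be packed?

Best value-per-unit is option 2 at 38/3, and filling with it alone uses weight 6×3=18. No mix of the others beats 6×38 = 228.

$228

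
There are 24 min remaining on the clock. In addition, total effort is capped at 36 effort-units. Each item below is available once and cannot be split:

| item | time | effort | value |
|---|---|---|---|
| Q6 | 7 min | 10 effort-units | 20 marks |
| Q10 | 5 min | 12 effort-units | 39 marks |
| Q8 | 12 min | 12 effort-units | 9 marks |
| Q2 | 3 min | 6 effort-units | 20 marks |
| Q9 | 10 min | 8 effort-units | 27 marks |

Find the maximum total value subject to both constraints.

Feasible sets respecting both limits:
- Q6+Q10+Q9: time 22, effort 30, value 86
- Q10+Q2+Q9: time 18, effort 26, value 86
- Q6+Q10+Q2: time 15, effort 28, value 79
- Q6+Q10+Q8: time 24, effort 34, value 68
Best: 86 marks.

86 marks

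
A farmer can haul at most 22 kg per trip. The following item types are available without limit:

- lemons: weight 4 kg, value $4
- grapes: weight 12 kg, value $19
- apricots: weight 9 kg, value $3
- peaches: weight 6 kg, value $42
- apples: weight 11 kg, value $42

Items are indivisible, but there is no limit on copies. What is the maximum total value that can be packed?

$130

Best value-per-unit is peaches at 42/6; filling with it alone gives 3×42 = 126.
Optimal mix: 1×lemons + 3×peaches → weight 22, value 130.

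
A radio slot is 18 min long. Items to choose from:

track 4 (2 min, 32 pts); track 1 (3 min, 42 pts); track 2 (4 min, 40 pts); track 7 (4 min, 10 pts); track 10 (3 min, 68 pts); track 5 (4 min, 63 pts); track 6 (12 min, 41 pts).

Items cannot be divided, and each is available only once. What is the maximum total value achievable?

245 pts

This is a 0/1 knapsack; check combinations near the capacity.
- track 4+track 1+track 2+track 10+track 5: duration 2+3+4+3+4=16, value 32+42+40+68+63=245
- track 1+track 2+track 7+track 10+track 5: duration 3+4+4+3+4=18, value 42+40+10+68+63=223
- track 4+track 1+track 7+track 10+track 5: duration 2+3+4+3+4=16, value 32+42+10+68+63=215
- track 1+track 2+track 10+track 5: duration 3+4+3+4=14, value 42+40+68+63=213
Best: 245 pts.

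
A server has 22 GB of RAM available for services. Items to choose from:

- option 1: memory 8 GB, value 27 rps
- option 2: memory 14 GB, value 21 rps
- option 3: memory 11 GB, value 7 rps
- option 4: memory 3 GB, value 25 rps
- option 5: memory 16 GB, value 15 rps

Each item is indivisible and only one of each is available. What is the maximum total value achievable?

59 rps

Check high-value combinations within 22 GB:
- option 1+option 3+option 4: memory 8+11+3=22, value 27+7+25=59
- option 1+option 4: memory 8+3=11, value 27+25=52
- option 1+option 2: memory 8+14=22, value 27+21=48
- option 2+option 4: memory 14+3=17, value 21+25=46
- option 4+option 5: memory 3+16=19, value 25+15=40
Best: 59 rps.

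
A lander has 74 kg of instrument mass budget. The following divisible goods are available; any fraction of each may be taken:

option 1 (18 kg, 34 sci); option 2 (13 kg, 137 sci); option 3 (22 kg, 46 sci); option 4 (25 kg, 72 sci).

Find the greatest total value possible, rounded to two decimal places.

281.44

Take in order of value per unit:
- option 2 (137/13 per unit): all 13 → value 137, running total 137.00
- option 4 (72/25 per unit): all 25 → value 72, running total 209.00
- option 3 (46/22 per unit): all 22 → value 46, running total 255.00
- option 1 (34/18 per unit): 14 of 18 → value 14×34/18 = 26.4444, running total 281.44
Total 281.44.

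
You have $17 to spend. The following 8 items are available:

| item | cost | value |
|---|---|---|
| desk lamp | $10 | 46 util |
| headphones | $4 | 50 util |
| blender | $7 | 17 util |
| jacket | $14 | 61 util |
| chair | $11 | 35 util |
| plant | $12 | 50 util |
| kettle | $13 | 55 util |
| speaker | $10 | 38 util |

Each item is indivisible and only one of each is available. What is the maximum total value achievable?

105 util

This is a 0/1 knapsack; check combinations near the capacity.
- headphones+kettle: cost 4+13=17, value 50+55=105
- headphones+plant: cost 4+12=16, value 50+50=100
- desk lamp+headphones: cost 10+4=14, value 46+50=96
- headphones+speaker: cost 4+10=14, value 50+38=88
Best: 105 util.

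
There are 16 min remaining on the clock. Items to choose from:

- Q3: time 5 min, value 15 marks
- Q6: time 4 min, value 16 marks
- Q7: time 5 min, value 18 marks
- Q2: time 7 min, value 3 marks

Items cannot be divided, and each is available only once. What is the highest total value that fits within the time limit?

Check high-value combinations within 16 min:
- Q3+Q6+Q7: time 5+4+5=14, value 15+16+18=49
- Q6+Q7+Q2: time 4+5+7=16, value 16+18+3=37
- Q6+Q7: time 4+5=9, value 16+18=34
- Q3+Q6+Q2: time 5+4+7=16, value 15+16+3=34
Best: 49 marks.

49 marks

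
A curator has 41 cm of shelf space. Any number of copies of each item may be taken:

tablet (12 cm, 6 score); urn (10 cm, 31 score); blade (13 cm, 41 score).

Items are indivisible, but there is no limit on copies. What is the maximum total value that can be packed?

124 score

Best value-per-unit is blade at 41/13; filling with it alone gives 3×41 = 123.
Optimal mix: 4×urn → length 40, value 124.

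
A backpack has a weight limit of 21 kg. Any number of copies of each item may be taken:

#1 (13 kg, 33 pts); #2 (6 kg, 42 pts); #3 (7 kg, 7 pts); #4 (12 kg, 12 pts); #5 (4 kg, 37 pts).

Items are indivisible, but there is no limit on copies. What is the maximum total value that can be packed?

Best value-per-unit is #5 at 37/4, and filling with it alone uses weight 5×4=20. No mix of the others beats 5×37 = 185.

185 pts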